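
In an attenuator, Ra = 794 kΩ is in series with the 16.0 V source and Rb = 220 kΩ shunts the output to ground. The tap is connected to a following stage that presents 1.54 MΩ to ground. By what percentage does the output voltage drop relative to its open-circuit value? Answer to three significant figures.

10.1 %

Unloaded V = 16.0 × 220/1014 = 3.4714 V.
Loaded: Rb‖R_L = 192.5 kΩ, giving V = 16.0 × 192.5/986.5 = 3.1221 V.
Drop = (3.4714 − 3.1221) / 3.4714 = 10.1 %.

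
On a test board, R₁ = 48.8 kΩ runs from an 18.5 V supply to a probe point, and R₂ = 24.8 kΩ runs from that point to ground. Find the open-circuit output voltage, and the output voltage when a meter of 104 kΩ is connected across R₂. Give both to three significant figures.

Unloaded: 6.23 V; loaded: 5.38 V

Open-circuit: V = 18.5 × 24.8/(48.8 + 24.8) = 6.23 V.
With the load, R₂ becomes R₂‖R_L = 20.02 kΩ, so V = 18.5 × 20.02/68.82 = 5.38 V.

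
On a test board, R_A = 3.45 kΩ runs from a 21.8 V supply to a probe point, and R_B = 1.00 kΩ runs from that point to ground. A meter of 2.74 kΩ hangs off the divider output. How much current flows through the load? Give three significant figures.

I_L ≈ 1.39 mA

R_B‖R_L = 0.7326 kΩ; V_out = 21.8 × 0.7326/4.183 = 3.818 V.
I_L = V_out / R_L = 3.818 / 2.74 kΩ = 1.39 mA.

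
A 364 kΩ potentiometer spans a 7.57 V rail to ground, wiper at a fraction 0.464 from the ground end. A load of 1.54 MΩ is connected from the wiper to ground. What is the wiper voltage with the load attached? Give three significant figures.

The wiper splits the pot into (1−α)R = 195.1 kΩ above and αR = 168.9 kΩ below.
Lower section ‖ load = 152.2 kΩ.
V_wiper = 7.57 × 152.2/(195.1 + 152.2) = 3.32 V.

V ≈ 3.32 V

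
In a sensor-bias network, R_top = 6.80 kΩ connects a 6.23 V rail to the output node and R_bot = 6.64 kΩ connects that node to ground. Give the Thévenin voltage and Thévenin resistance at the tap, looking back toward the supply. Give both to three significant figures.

V_th is the open-circuit tap voltage: 6.23 × 6.64/(6.80 + 6.64) = 3.08 V.
With the supply zeroed, R_top and R_bot appear in parallel from the tap: R_th = R_top‖R_bot = (6.80 × 6.64)/13.44 = 3.36 kΩ.

V_th = 3.08 V, R_th = 3.36 kΩ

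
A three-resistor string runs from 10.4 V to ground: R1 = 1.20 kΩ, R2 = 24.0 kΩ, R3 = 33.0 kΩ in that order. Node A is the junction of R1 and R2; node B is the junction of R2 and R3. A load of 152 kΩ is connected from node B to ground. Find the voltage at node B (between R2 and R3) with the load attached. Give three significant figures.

At node B, R3 is in parallel with the load: R3‖R_L = 27.11 kΩ.
Below node A the resistance is R2 + (R3‖R_L) = 51.11 kΩ, so V_A = 10.4 × 51.11/52.31 = 10.16 V.
Then V_B = V_A × (R3‖R_L)/(R2 + R3‖R_L) = 10.16 × 27.11/51.11 = 5.39 V.

V ≈ 5.39 V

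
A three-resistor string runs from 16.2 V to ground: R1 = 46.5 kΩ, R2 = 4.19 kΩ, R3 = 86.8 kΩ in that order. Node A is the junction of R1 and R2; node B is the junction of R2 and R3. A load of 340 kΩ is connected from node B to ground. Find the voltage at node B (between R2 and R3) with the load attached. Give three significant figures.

V ≈ 9.35 V

At node B, R3 is in parallel with the load: R3‖R_L = 69.15 kΩ.
Below node A the resistance is R2 + (R3‖R_L) = 73.34 kΩ, so V_A = 16.2 × 73.34/119.8 = 9.914 V.
Then V_B = V_A × (R3‖R_L)/(R2 + R3‖R_L) = 9.914 × 69.15/73.34 = 9.35 V.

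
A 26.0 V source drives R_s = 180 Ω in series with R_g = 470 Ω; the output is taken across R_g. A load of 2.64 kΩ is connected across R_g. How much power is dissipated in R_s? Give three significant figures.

Total resistance from the source is R_s + (R_g‖R_L) = 579.0 Ω, so I = 26.0/579.0 Ω = 44.91 mA.
P = I²·R_s = (44.91 mA)² × 180 Ω = 363 mW.

P ≈ 363 mW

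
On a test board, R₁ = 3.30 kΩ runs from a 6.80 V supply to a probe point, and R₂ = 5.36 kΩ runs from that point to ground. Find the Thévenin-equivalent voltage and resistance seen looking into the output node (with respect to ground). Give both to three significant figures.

V_th = 4.21 V, R_th = 2.04 kΩ

V_th is the open-circuit tap voltage: 6.80 × 5.36/(3.30 + 5.36) = 4.21 V.
With the supply zeroed, R₁ and R₂ appear in parallel from the tap: R_th = R₁‖R₂ = (3.30 × 5.36)/8.660 = 2.04 kΩ.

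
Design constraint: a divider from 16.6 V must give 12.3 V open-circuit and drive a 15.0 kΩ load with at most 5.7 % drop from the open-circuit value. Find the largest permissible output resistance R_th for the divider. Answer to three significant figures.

R_th ≤ 907 Ω

Loading drop = R_th/(R_th + R_L) ≤ 0.0570, so R_th ≤ R_L · ε/(1−ε) = 15.0 kΩ × 0.0570/0.9430 = 907 Ω.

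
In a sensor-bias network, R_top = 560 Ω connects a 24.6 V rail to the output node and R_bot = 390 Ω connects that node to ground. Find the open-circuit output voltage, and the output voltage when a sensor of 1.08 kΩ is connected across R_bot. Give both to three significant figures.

Unloaded: 10.1 V; loaded: 8.33 V

Open-circuit: V = 24.6 × 390/(560 + 390) = 10.1 V.
With the load, R_bot becomes R_bot‖R_L = 286.5 Ω, so V = 24.6 × 286.5/846.5 = 8.33 V.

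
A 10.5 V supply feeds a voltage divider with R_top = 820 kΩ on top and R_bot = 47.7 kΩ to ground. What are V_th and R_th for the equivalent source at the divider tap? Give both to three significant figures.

V_th = 0.577 V, R_th = 45.1 kΩ

V_th is the open-circuit tap voltage: 10.5 × 47.7/(820 + 47.7) = 0.577 V.
With the supply zeroed, R_top and R_bot appear in parallel from the tap: R_th = R_top‖R_bot = (820 × 47.7)/867.7 = 45.1 kΩ.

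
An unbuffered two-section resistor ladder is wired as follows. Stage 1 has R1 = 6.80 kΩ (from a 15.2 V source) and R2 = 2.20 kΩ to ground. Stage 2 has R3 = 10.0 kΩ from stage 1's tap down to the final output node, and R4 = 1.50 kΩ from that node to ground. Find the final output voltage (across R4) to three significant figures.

V_out ≈ 0.423 V

Stage 2 presents R3+R4 = 11.50 kΩ as a load on stage 1's tap.
Stage 1's lower leg becomes R2‖(R3+R4) = 1.847 kΩ, so V_mid = 15.2 × 1.847/8.647 = 3.246 V.
Stage 2 is itself unloaded: V_out = V_mid × R4/(R3+R4) = 3.246 × 1.50/11.50 = 0.423 V.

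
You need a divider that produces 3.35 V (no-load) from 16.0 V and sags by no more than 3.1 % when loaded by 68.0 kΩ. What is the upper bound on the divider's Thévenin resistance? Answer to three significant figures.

Loading drop = R_th/(R_th + R_L) ≤ 0.0310, so R_th ≤ R_L · ε/(1−ε) = 68.0 kΩ × 0.0310/0.9690 = 2.18 kΩ.
(Any R1, R2 with R2/(R1+R2) = 0.209 and R1‖R2 ≤ 2.18 kΩ will meet the spec.)

R_th ≤ 2.18 kΩ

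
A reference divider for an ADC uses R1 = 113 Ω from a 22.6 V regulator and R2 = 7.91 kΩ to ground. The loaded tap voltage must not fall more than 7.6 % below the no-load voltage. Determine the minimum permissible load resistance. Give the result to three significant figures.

R_L(min) ≈ 1.35 kΩ

Output resistance R_th = R1‖R2 = (113 × 7910)/8023 = 111.4 Ω.
The fractional drop is R_th/(R_th + R_L); requiring this ≤ 0.0760 gives R_L ≥ R_th(1/0.0760 − 1) = 111.4 × 12.16 = 1.35 kΩ.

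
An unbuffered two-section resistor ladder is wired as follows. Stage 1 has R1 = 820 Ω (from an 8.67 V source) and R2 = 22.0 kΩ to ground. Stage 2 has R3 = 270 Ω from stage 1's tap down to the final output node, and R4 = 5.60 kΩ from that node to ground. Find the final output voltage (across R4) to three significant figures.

Stage 2 presents R3+R4 = 5870 Ω as a load on stage 1's tap.
Stage 1's lower leg becomes R2‖(R3+R4) = 4634 Ω, so V_mid = 8.67 × 4634/5454 = 7.366 V.
Stage 2 is itself unloaded: V_out = V_mid × R4/(R3+R4) = 7.366 × 5600/5870 = 7.03 V.

V_out ≈ 7.03 V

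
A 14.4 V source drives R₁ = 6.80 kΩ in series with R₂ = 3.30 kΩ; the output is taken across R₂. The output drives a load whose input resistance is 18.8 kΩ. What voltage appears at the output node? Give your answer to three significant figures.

The load sits in parallel with R₂: R₂‖R_L = (3.30 × 18.8) / (3.30 + 18.8) = 2.807 kΩ.
V_out = 14.4 × 2.807 / (6.80 + 2.807) = 14.4 × 2.807/9.607 = 4.21 V.

V_out ≈ 4.21 V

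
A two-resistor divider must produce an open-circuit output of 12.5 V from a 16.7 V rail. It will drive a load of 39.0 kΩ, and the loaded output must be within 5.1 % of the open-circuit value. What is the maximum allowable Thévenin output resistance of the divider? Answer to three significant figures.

Loading drop = R_th/(R_th + R_L) ≤ 0.0510, so R_th ≤ R_L · ε/(1−ε) = 39.0 kΩ × 0.0510/0.9490 = 2.10 kΩ.

R_th ≤ 2.10 kΩ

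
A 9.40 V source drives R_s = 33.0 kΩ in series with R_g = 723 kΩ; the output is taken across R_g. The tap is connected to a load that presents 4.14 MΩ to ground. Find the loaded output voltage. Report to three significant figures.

The load sits in parallel with R_g: R_g‖R_L = (723 × 4140) / (723 + 4140) = 615.5 kΩ.
V_out = 9.40 × 615.5 / (33.0 + 615.5) = 9.40 × 615.5/648.5 = 8.92 V.
(Unloaded it would have been 8.99 V.)

V_out ≈ 8.92 V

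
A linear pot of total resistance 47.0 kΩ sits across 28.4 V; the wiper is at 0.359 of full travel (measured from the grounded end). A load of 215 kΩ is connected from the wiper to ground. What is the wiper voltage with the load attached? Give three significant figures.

The wiper splits the pot into (1−α)R = 30.13 kΩ above and αR = 16.87 kΩ below.
Lower section ‖ load = 15.65 kΩ.
V_wiper = 28.4 × 15.65/(30.13 + 15.65) = 9.71 V.

V ≈ 9.71 V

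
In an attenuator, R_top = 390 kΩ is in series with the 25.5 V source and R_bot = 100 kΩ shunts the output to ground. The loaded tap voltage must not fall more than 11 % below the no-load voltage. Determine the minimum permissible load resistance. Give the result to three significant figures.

Output resistance R_th = R_top‖R_bot = (390 × 100)/490.0 = 79.59 kΩ.
The fractional drop is R_th/(R_th + R_L); requiring this ≤ 0.110 gives R_L ≥ R_th(1/0.110 − 1) = 79.59 × 8.091 = 644 kΩ.

R_L(min) ≈ 644 kΩ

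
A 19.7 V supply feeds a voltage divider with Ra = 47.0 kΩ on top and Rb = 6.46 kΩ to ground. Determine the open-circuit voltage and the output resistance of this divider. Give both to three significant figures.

V_th is the open-circuit tap voltage: 19.7 × 6.46/(47.0 + 6.46) = 2.38 V.
With the supply zeroed, Ra and Rb appear in parallel from the tap: R_th = Ra‖Rb = (47.0 × 6.46)/53.46 = 5.68 kΩ.

V_th = 2.38 V, R_th = 5.68 kΩ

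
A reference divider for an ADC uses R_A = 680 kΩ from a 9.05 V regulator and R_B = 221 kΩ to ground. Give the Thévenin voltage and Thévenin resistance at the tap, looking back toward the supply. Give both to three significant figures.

V_th is the open-circuit tap voltage: 9.05 × 221/(680 + 221) = 2.22 V.
With the supply zeroed, R_A and R_B appear in parallel from the tap: R_th = R_A‖R_B = (680 × 221)/901.0 = 167 kΩ.

V_th = 2.22 V, R_th = 167 kΩ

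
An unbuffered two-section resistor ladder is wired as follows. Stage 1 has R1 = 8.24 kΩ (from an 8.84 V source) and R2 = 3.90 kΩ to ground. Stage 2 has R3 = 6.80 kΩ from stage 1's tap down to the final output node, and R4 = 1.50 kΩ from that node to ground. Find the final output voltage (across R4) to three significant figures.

Stage 2 presents R3+R4 = 8.300 kΩ as a load on stage 1's tap.
Stage 1's lower leg becomes R2‖(R3+R4) = 2.653 kΩ, so V_mid = 8.84 × 2.653/10.89 = 2.153 V.
Stage 2 is itself unloaded: V_out = V_mid × R4/(R3+R4) = 2.153 × 1.50/8.300 = 0.389 V.

V_out ≈ 0.389 V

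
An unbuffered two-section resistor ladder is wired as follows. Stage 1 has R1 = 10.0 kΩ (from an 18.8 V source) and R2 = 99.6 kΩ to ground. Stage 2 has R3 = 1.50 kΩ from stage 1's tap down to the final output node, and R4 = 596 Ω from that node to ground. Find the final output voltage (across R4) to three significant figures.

Stage 2 presents R3+R4 = 2096 Ω as a load on stage 1's tap.
Stage 1's lower leg becomes R2‖(R3+R4) = 2053 Ω, so V_mid = 18.8 × 2053/12050 = 3.202 V.
Stage 2 is itself unloaded: V_out = V_mid × R4/(R3+R4) = 3.202 × 596/2096 = 0.910 V.

V_out ≈ 0.910 V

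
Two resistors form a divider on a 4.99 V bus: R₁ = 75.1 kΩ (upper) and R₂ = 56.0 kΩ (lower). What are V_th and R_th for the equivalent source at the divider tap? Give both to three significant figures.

V_th = 2.13 V, R_th = 32.1 kΩ

V_th is the open-circuit tap voltage: 4.99 × 56.0/(75.1 + 56.0) = 2.13 V.
With the supply zeroed, R₁ and R₂ appear in parallel from the tap: R_th = R₁‖R₂ = (75.1 × 56.0)/131.1 = 32.1 kΩ.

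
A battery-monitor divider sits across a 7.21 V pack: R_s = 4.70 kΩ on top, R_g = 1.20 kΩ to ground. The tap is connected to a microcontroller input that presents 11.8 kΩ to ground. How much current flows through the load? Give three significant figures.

I_L ≈ 0.115 mA

R_g‖R_L = 1.089 kΩ; V_out = 7.21 × 1.089/5.789 = 1.357 V.
I_L = V_out / R_L = 1.357 / 11.8 kΩ = 0.115 mA.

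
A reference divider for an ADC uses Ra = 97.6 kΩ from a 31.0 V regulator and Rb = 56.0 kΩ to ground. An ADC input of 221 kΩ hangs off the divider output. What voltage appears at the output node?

The load sits in parallel with Rb: Rb‖R_L = (56.0 × 221) / (56.0 + 221) = 44.68 kΩ.
V_out = 31.0 × 44.68 / (97.6 + 44.68) = 31.0 × 44.68/142.3 = 9.73 V.

V_out ≈ 9.73 V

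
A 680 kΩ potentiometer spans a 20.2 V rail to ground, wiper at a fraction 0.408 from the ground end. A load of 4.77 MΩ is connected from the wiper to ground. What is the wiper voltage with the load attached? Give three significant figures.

The wiper splits the pot into (1−α)R = 402.6 kΩ above and αR = 277.4 kΩ below.
Lower section ‖ load = 262.2 kΩ.
V_wiper = 20.2 × 262.2/(402.6 + 262.2) = 7.97 V.

V ≈ 7.97 V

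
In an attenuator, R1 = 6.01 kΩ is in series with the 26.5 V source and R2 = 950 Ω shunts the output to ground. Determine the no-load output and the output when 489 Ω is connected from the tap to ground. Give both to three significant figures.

Open-circuit: V = 26.5 × 950/(6010 + 950) = 3.62 V.
With the load, R2 becomes R2‖R_L = 322.8 Ω, so V = 26.5 × 322.8/6333 = 1.35 V.

Unloaded: 3.62 V; loaded: 1.35 V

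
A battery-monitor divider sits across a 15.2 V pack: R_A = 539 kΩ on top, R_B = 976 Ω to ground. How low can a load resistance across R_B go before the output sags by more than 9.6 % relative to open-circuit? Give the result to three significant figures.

Output resistance R_th = R_A‖R_B = (539000 × 976)/540000 = 974.2 Ω.
The fractional drop is R_th/(R_th + R_L); requiring this ≤ 0.0960 gives R_L ≥ R_th(1/0.0960 − 1) = 974.2 × 9.417 = 9.17 kΩ.

R_L(min) ≈ 9.17 kΩ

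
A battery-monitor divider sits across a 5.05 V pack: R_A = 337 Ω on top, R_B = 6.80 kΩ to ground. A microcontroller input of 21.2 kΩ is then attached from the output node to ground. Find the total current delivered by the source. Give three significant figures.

I ≈ 0.921 mA

R_B‖R_L = 5149 Ω, so the source sees R_A + R_B‖R_L = 5486 Ω.
I = 5.05 V / 5486 Ω = 0.921 mA.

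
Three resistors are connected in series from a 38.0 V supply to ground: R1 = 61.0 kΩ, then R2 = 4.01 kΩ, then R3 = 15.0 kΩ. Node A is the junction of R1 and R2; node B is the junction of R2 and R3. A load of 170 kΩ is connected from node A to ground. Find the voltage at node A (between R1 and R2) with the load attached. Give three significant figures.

V ≈ 8.32 V

Below node A the series string R2+R3 = 19.01 kΩ sits in parallel with the 170 kΩ load: 17.10 kΩ.
V_A = 38.0 × 17.10/(61.0 + 17.10) = 8.32 V.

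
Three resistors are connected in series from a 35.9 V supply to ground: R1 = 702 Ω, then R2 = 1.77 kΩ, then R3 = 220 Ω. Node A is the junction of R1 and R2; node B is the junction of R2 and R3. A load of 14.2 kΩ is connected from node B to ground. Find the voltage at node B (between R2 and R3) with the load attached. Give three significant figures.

V ≈ 2.89 V

At node B, R3 is in parallel with the load: R3‖R_L = 216.6 Ω.
Below node A the resistance is R2 + (R3‖R_L) = 1987 Ω, so V_A = 35.9 × 1987/2689 = 26.53 V.
Then V_B = V_A × (R3‖R_L)/(R2 + R3‖R_L) = 26.53 × 216.6/1987 = 2.89 V.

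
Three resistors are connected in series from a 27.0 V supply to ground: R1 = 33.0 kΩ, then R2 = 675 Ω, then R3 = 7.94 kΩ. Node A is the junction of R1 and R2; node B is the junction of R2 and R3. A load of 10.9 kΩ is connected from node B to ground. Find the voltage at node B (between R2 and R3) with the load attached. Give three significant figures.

V ≈ 3.24 V

At node B, R3 is in parallel with the load: R3‖R_L = 4594 Ω.
Below node A the resistance is R2 + (R3‖R_L) = 5269 Ω, so V_A = 27.0 × 5269/38270 = 3.717 V.
Then V_B = V_A × (R3‖R_L)/(R2 + R3‖R_L) = 3.717 × 4594/5269 = 3.24 V.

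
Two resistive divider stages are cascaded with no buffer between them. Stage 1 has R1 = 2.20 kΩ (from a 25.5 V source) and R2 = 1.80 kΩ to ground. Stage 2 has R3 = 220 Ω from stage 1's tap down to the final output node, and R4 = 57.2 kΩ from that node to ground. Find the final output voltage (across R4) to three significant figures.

V_out ≈ 11.2 V

Stage 2 presents R3+R4 = 57420 Ω as a load on stage 1's tap.
Stage 1's lower leg becomes R2‖(R3+R4) = 1745 Ω, so V_mid = 25.5 × 1745/3945 = 11.28 V.
Stage 2 is itself unloaded: V_out = V_mid × R4/(R3+R4) = 11.28 × 57200/57420 = 11.2 V.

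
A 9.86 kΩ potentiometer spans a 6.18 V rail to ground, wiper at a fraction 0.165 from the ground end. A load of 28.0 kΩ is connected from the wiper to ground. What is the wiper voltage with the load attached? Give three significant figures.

V ≈ 0.973 V

The wiper splits the pot into (1−α)R = 8.233 kΩ above and αR = 1.627 kΩ below.
Lower section ‖ load = 1.538 kΩ.
V_wiper = 6.18 × 1.538/(8.233 + 1.538) = 0.973 V.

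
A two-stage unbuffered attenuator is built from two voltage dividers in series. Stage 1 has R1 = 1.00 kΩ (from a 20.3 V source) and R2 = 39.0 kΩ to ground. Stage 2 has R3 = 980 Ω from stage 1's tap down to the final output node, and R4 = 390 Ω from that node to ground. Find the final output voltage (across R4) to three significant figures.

Stage 2 presents R3+R4 = 1370 Ω as a load on stage 1's tap.
Stage 1's lower leg becomes R2‖(R3+R4) = 1324 Ω, so V_mid = 20.3 × 1324/2324 = 11.56 V.
Stage 2 is itself unloaded: V_out = V_mid × R4/(R3+R4) = 11.56 × 390/1370 = 3.29 V.

V_out ≈ 3.29 V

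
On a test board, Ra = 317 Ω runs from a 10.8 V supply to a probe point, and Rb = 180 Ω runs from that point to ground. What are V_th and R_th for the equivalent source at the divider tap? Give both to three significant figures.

V_th = 3.91 V, R_th = 115 Ω

V_th is the open-circuit tap voltage: 10.8 × 180/(317 + 180) = 3.91 V.
With the supply zeroed, Ra and Rb appear in parallel from the tap: R_th = Ra‖Rb = (317 × 180)/497.0 = 115 Ω.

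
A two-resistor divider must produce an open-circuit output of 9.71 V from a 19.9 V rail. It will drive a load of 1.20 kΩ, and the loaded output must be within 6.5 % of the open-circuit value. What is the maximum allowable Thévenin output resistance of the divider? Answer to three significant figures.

R_th ≤ 83.4 Ω

Loading drop = R_th/(R_th + R_L) ≤ 0.0650, so R_th ≤ R_L · ε/(1−ε) = 1.20 kΩ × 0.0650/0.9350 = 83.4 Ω.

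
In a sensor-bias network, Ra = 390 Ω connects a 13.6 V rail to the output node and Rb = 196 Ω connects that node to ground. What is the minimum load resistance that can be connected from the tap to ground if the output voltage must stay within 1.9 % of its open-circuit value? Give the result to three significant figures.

R_L(min) ≈ 6.74 kΩ

Output resistance R_th = Ra‖Rb = (390 × 196)/586.0 = 130.4 Ω.
The fractional drop is R_th/(R_th + R_L); requiring this ≤ 0.0190 gives R_L ≥ R_th(1/0.0190 − 1) = 130.4 × 51.63 = 6.74 kΩ.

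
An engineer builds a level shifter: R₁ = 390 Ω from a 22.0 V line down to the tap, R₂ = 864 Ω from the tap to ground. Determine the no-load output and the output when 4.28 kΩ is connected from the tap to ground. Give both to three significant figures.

Open-circuit: V = 22.0 × 864/(390 + 864) = 15.2 V.
With the load, R₂ becomes R₂‖R_L = 718.9 Ω, so V = 22.0 × 718.9/1109 = 14.3 V.

Unloaded: 15.2 V; loaded: 14.3 V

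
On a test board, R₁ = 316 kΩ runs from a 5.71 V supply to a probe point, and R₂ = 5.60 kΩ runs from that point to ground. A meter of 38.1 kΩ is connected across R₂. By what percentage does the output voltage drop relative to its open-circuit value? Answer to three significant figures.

The divider's output (Thévenin) resistance is R₁‖R₂ = 5.502 kΩ.
Fractional drop under load = R_th/(R_th + R_L) = 5.502 / (5.502 + 38.1) = 0.1262.
So the output falls by 12.6 %.

12.6 %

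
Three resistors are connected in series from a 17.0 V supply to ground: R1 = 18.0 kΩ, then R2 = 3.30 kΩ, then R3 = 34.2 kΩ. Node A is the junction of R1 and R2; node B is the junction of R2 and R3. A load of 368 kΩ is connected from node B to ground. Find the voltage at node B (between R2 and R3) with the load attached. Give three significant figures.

At node B, R3 is in parallel with the load: R3‖R_L = 31.29 kΩ.
Below node A the resistance is R2 + (R3‖R_L) = 34.59 kΩ, so V_A = 17.0 × 34.59/52.59 = 11.18 V.
Then V_B = V_A × (R3‖R_L)/(R2 + R3‖R_L) = 11.18 × 31.29/34.59 = 10.1 V.

V ≈ 10.1 V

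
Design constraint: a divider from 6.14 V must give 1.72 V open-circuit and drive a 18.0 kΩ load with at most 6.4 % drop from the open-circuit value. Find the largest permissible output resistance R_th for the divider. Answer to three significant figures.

Loading drop = R_th/(R_th + R_L) ≤ 0.0640, so R_th ≤ R_L · ε/(1−ε) = 18.0 kΩ × 0.0640/0.9360 = 1.23 kΩ.
(Any R1, R2 with R2/(R1+R2) = 0.280 and R1‖R2 ≤ 1.23 kΩ will meet the spec.)

R_th ≤ 1.23 kΩ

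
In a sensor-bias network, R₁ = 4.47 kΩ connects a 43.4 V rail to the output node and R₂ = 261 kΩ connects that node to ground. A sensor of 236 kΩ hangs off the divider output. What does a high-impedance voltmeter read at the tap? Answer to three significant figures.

V_out ≈ 41.9 V

The load sits in parallel with R₂: R₂‖R_L = (261 × 236) / (261 + 236) = 123.9 kΩ.
V_out = 43.4 × 123.9 / (4.47 + 123.9) = 43.4 × 123.9/128.4 = 41.9 V.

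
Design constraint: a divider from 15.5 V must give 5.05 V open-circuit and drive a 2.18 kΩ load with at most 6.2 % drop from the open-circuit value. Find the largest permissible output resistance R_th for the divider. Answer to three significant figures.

Loading drop = R_th/(R_th + R_L) ≤ 0.0620, so R_th ≤ R_L · ε/(1−ε) = 2.18 kΩ × 0.0620/0.9380 = 144 Ω.

R_th ≤ 144 Ω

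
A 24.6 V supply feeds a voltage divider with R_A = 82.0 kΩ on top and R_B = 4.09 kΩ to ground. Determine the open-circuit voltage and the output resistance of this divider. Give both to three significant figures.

V_th is the open-circuit tap voltage: 24.6 × 4.09/(82.0 + 4.09) = 1.17 V.
With the supply zeroed, R_A and R_B appear in parallel from the tap: R_th = R_A‖R_B = (82.0 × 4.09)/86.09 = 3.90 kΩ.

V_th = 1.17 V, R_th = 3.90 kΩ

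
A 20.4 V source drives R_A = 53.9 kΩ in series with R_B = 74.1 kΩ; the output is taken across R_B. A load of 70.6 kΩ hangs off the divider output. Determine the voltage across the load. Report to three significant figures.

V_out ≈ 8.19 V

The load sits in parallel with R_B: R_B‖R_L = (74.1 × 70.6) / (74.1 + 70.6) = 36.15 kΩ.
V_out = 20.4 × 36.15 / (53.9 + 36.15) = 20.4 × 36.15/90.05 = 8.19 V.
(Unloaded it would have been 11.8 V.)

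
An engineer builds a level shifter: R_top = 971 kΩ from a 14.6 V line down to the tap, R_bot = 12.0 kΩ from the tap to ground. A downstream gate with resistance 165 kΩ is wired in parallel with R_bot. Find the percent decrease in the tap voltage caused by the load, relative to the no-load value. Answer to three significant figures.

The divider's output (Thévenin) resistance is R_top‖R_bot = 11.85 kΩ.
Fractional drop under load = R_th/(R_th + R_L) = 11.85 / (11.85 + 165) = 0.06702.
So the output falls by 6.70 %.

6.70 %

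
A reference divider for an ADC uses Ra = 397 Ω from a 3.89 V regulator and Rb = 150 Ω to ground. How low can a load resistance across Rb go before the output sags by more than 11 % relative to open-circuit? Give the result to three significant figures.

Output resistance R_th = Ra‖Rb = (397 × 150)/547.0 = 108.9 Ω.
The fractional drop is R_th/(R_th + R_L); requiring this ≤ 0.110 gives R_L ≥ R_th(1/0.110 − 1) = 108.9 × 8.091 = 881 Ω.

R_L(min) ≈ 881 Ω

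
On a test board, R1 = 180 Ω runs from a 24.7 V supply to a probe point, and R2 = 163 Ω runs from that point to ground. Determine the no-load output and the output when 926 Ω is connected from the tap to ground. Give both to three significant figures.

Open-circuit: V = 24.7 × 163/(180 + 163) = 11.7 V.
With the load, R2 becomes R2‖R_L = 138.6 Ω, so V = 24.7 × 138.6/318.6 = 10.7 V.

Unloaded: 11.7 V; loaded: 10.7 V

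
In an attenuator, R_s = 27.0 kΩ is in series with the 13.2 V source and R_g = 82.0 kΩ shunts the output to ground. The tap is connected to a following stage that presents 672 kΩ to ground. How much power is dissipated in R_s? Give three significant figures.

Total resistance from the source is R_s + (R_g‖R_L) = 100.1 kΩ, so I = 13.2/100.1 kΩ = 0.1319 mA.
P = I²·R_s = (0.1319 mA)² × 27.0 kΩ = 0.470 mW.

P ≈ 0.470 mW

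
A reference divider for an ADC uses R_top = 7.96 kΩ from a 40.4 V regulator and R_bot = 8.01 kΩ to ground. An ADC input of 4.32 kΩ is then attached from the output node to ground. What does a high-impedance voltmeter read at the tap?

V_out ≈ 10.5 V

The load sits in parallel with R_bot: R_bot‖R_L = (8.01 × 4.32) / (8.01 + 4.32) = 2.806 kΩ.
V_out = 40.4 × 2.806 / (7.96 + 2.806) = 40.4 × 2.806/10.77 = 10.5 V.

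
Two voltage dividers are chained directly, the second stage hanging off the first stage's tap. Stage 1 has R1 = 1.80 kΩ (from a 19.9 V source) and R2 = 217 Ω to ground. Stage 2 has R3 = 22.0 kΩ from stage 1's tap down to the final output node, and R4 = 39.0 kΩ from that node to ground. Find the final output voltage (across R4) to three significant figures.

V_out ≈ 1.36 V

Stage 2 presents R3+R4 = 61000 Ω as a load on stage 1's tap.
Stage 1's lower leg becomes R2‖(R3+R4) = 216.2 Ω, so V_mid = 19.9 × 216.2/2016 = 2.134 V.
Stage 2 is itself unloaded: V_out = V_mid × R4/(R3+R4) = 2.134 × 39000/61000 = 1.36 V.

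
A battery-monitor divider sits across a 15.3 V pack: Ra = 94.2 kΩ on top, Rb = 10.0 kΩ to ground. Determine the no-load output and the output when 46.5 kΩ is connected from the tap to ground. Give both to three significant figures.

Open-circuit: V = 15.3 × 10.0/(94.2 + 10.0) = 1.47 V.
With the load, Rb becomes Rb‖R_L = 8.230 kΩ, so V = 15.3 × 8.230/102.4 = 1.23 V.

Unloaded: 1.47 V; loaded: 1.23 V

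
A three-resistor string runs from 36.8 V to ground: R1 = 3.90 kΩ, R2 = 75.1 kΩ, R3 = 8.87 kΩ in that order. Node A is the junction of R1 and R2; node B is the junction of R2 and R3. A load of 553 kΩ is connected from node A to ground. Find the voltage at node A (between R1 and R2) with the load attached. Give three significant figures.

Below node A the series string R2+R3 = 83.97 kΩ sits in parallel with the 553 kΩ load: 72.90 kΩ.
V_A = 36.8 × 72.90/(3.90 + 72.90) = 34.9 V.

V ≈ 34.9 V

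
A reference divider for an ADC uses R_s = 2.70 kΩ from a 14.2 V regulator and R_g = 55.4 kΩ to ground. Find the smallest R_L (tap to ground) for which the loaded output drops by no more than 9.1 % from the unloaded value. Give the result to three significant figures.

R_L(min) ≈ 25.7 kΩ

Output resistance R_th = R_s‖R_g = (2.70 × 55.4)/58.10 = 2.575 kΩ.
The fractional drop is R_th/(R_th + R_L); requiring this ≤ 0.0910 gives R_L ≥ R_th(1/0.0910 − 1) = 2.575 × 9.989 = 25.7 kΩ.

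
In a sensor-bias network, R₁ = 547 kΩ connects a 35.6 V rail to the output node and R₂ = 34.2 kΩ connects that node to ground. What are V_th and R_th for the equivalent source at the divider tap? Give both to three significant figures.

V_th is the open-circuit tap voltage: 35.6 × 34.2/(547 + 34.2) = 2.09 V.
With the supply zeroed, R₁ and R₂ appear in parallel from the tap: R_th = R₁‖R₂ = (547 × 34.2)/581.2 = 32.2 kΩ.

V_th = 2.09 V, R_th = 32.2 kΩ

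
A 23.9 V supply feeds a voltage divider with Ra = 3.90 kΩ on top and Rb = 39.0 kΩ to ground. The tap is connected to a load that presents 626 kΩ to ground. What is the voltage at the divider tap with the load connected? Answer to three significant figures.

The load sits in parallel with Rb: Rb‖R_L = (39.0 × 626) / (39.0 + 626) = 36.71 kΩ.
V_out = 23.9 × 36.71 / (3.90 + 36.71) = 23.9 × 36.71/40.61 = 21.6 V.

V_out ≈ 21.6 V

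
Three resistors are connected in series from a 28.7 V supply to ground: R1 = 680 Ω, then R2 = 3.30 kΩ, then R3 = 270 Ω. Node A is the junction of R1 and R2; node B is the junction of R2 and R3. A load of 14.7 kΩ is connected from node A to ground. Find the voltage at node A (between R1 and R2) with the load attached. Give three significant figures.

Below node A the series string R2+R3 = 3570 Ω sits in parallel with the 14700 Ω load: 2872 Ω.
V_A = 28.7 × 2872/(680 + 2872) = 23.2 V.

V ≈ 23.2 V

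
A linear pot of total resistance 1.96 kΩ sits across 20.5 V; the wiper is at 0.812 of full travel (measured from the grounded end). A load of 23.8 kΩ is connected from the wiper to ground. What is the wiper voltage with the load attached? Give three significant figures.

The wiper splits the pot into (1−α)R = 368.5 Ω above and αR = 1592 Ω below.
Lower section ‖ load = 1492 Ω.
V_wiper = 20.5 × 1492/(368.5 + 1492) = 16.4 V.

V ≈ 16.4 V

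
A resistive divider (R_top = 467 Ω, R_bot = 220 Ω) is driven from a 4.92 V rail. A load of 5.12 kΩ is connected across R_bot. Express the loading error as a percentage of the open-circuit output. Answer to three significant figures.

2.84 %

The divider's output (Thévenin) resistance is R_top‖R_bot = 149.5 Ω.
Fractional drop under load = R_th/(R_th + R_L) = 149.5 / (149.5 + 5120) = 0.02838.
So the output falls by 2.84 %.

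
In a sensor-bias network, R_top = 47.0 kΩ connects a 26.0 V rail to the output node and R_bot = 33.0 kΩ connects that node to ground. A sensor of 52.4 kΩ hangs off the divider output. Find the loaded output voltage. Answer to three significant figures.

The load sits in parallel with R_bot: R_bot‖R_L = (33.0 × 52.4) / (33.0 + 52.4) = 20.25 kΩ.
V_out = 26.0 × 20.25 / (47.0 + 20.25) = 26.0 × 20.25/67.25 = 7.83 V.

V_out ≈ 7.83 V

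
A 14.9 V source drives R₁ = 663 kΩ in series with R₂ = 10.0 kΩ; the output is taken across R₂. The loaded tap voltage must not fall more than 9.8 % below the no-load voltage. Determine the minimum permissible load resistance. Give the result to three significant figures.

R_L(min) ≈ 90.7 kΩ

Output resistance R_th = R₁‖R₂ = (663 × 10.0)/673.0 = 9.851 kΩ.
The fractional drop is R_th/(R_th + R_L); requiring this ≤ 0.0980 gives R_L ≥ R_th(1/0.0980 − 1) = 9.851 × 9.204 = 90.7 kΩ.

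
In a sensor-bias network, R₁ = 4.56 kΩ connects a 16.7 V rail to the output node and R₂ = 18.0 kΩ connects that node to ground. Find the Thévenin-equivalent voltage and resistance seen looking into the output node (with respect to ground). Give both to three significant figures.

V_th is the open-circuit tap voltage: 16.7 × 18.0/(4.56 + 18.0) = 13.3 V.
With the supply zeroed, R₁ and R₂ appear in parallel from the tap: R_th = R₁‖R₂ = (4.56 × 18.0)/22.56 = 3.64 kΩ.

V_th = 13.3 V, R_th = 3.64 kΩ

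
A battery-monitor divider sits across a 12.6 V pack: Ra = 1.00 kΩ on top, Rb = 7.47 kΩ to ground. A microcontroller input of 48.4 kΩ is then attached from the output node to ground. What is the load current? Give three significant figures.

I_L ≈ 0.225 mA

Rb‖R_L = 6.471 kΩ; V_out = 12.6 × 6.471/7.471 = 10.91 V.
I_L = V_out / R_L = 10.91 / 48.4 kΩ = 0.225 mA.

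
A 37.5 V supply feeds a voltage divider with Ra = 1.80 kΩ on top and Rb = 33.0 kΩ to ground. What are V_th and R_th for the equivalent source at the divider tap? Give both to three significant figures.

V_th = 35.6 V, R_th = 1.71 kΩ

V_th is the open-circuit tap voltage: 37.5 × 33.0/(1.80 + 33.0) = 35.6 V.
With the supply zeroed, Ra and Rb appear in parallel from the tap: R_th = Ra‖Rb = (1.80 × 33.0)/34.80 = 1.71 kΩ.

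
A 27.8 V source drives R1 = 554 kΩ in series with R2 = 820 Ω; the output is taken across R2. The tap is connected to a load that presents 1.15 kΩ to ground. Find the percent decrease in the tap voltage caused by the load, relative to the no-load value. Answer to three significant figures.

41.6 %

The divider's output (Thévenin) resistance is R1‖R2 = 818.8 Ω.
Fractional drop under load = R_th/(R_th + R_L) = 818.8 / (818.8 + 1150) = 0.4159.
So the output falls by 41.6 %.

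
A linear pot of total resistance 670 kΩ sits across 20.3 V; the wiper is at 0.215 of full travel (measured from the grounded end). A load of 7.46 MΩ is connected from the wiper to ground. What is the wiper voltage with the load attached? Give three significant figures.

The wiper splits the pot into (1−α)R = 526.0 kΩ above and αR = 144.1 kΩ below.
Lower section ‖ load = 141.3 kΩ.
V_wiper = 20.3 × 141.3/(526.0 + 141.3) = 4.30 V.

V ≈ 4.30 V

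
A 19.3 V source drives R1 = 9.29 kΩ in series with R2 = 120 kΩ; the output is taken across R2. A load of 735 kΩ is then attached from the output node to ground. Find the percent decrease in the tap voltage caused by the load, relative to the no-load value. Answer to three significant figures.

The divider's output (Thévenin) resistance is R1‖R2 = 8.622 kΩ.
Fractional drop under load = R_th/(R_th + R_L) = 8.622 / (8.622 + 735) = 0.01160.
So the output falls by 1.16 %.

1.16 %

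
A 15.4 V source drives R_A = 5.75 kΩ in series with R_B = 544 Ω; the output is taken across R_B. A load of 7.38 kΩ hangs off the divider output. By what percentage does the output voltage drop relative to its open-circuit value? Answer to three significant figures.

6.31 %

The divider's output (Thévenin) resistance is R_A‖R_B = 497.0 Ω.
Fractional drop under load = R_th/(R_th + R_L) = 497.0 / (497.0 + 7380) = 0.06309.
So the output falls by 6.31 %.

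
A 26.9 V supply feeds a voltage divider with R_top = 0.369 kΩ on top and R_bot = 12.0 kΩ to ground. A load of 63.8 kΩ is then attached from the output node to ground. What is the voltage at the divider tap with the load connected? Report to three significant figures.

The load sits in parallel with R_bot: R_bot‖R_L = (12000 × 63800) / (12000 + 63800) = 10100 Ω.
V_out = 26.9 × 10100 / (369 + 10100) = 26.9 × 10100/10470 = 26.0 V.

V_out ≈ 26.0 V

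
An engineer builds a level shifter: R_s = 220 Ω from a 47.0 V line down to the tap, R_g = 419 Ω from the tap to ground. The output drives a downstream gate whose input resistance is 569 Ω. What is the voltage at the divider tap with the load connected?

The load sits in parallel with R_g: R_g‖R_L = (419 × 569) / (419 + 569) = 241.3 Ω.
V_out = 47.0 × 241.3 / (220 + 241.3) = 47.0 × 241.3/461.3 = 24.6 V.
(Unloaded it would have been 30.8 V.)

V_out ≈ 24.6 V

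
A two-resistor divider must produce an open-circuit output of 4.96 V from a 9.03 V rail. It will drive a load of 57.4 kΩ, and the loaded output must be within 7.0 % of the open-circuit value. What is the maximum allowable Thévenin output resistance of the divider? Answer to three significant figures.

Loading drop = R_th/(R_th + R_L) ≤ 0.0700, so R_th ≤ R_L · ε/(1−ε) = 57.4 kΩ × 0.0700/0.9300 = 4.32 kΩ.
(Any R1, R2 with R2/(R1+R2) = 0.549 and R1‖R2 ≤ 4.32 kΩ will meet the spec.)

R_th ≤ 4.32 kΩ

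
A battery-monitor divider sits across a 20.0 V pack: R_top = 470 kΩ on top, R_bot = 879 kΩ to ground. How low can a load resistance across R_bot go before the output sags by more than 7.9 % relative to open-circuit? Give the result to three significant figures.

Output resistance R_th = R_top‖R_bot = (470 × 879)/1349 = 306.2 kΩ.
The fractional drop is R_th/(R_th + R_L); requiring this ≤ 0.0790 gives R_L ≥ R_th(1/0.0790 − 1) = 306.2 × 11.66 = 3.57 MΩ.

R_L(min) ≈ 3.57 MΩ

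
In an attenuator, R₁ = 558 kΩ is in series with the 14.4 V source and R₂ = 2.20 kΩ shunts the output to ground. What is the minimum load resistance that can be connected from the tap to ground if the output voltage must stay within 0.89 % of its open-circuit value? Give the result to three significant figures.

R_L(min) ≈ 244 kΩ

Output resistance R_th = R₁‖R₂ = (558 × 2.20)/560.2 = 2.191 kΩ.
The fractional drop is R_th/(R_th + R_L); requiring this ≤ 0.00890 gives R_L ≥ R_th(1/0.00890 − 1) = 2.191 × 111.4 = 244 kΩ.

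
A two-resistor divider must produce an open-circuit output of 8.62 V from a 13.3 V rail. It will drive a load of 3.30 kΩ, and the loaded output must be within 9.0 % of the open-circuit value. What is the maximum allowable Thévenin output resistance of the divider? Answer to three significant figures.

R_th ≤ 326 Ω

Loading drop = R_th/(R_th + R_L) ≤ 0.0900, so R_th ≤ R_L · ε/(1−ε) = 3.30 kΩ × 0.0900/0.9100 = 326 Ω.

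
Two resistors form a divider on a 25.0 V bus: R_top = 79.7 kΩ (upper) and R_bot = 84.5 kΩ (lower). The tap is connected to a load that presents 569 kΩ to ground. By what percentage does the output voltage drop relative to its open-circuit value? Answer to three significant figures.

The divider's output (Thévenin) resistance is R_top‖R_bot = 41.01 kΩ.
Fractional drop under load = R_th/(R_th + R_L) = 41.01 / (41.01 + 569) = 0.06724.
So the output falls by 6.72 %.

6.72 %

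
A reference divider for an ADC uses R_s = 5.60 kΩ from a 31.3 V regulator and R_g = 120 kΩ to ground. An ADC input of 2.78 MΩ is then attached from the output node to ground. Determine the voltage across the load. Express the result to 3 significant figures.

V_out ≈ 29.8 V

The load sits in parallel with R_g: R_g‖R_L = (120 × 2780) / (120 + 2780) = 115.0 kΩ.
V_out = 31.3 × 115.0 / (5.60 + 115.0) = 31.3 × 115.0/120.6 = 29.8 V.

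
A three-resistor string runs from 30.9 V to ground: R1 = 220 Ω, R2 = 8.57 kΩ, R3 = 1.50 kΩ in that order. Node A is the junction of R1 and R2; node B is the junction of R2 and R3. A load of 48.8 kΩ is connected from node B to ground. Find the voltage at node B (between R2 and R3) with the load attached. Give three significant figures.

At node B, R3 is in parallel with the load: R3‖R_L = 1455 Ω.
Below node A the resistance is R2 + (R3‖R_L) = 10030 Ω, so V_A = 30.9 × 10030/10250 = 30.24 V.
Then V_B = V_A × (R3‖R_L)/(R2 + R3‖R_L) = 30.24 × 1455/10030 = 4.39 V.

V ≈ 4.39 V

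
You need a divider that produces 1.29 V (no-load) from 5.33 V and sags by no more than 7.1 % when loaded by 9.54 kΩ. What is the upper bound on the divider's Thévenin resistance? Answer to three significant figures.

Loading drop = R_th/(R_th + R_L) ≤ 0.0710, so R_th ≤ R_L · ε/(1−ε) = 9.54 kΩ × 0.0710/0.9290 = 729 Ω.
(Any R1, R2 with R2/(R1+R2) = 0.242 and R1‖R2 ≤ 729 Ω will meet the spec.)

R_th ≤ 729 Ω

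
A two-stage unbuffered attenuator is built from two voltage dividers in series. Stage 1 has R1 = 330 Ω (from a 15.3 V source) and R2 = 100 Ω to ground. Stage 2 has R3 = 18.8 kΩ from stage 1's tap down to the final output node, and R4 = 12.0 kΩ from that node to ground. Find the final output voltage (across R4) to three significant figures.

V_out ≈ 1.38 V

Stage 2 presents R3+R4 = 30800 Ω as a load on stage 1's tap.
Stage 1's lower leg becomes R2‖(R3+R4) = 99.68 Ω, so V_mid = 15.3 × 99.68/429.7 = 3.549 V.
Stage 2 is itself unloaded: V_out = V_mid × R4/(R3+R4) = 3.549 × 12000/30800 = 1.38 V.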